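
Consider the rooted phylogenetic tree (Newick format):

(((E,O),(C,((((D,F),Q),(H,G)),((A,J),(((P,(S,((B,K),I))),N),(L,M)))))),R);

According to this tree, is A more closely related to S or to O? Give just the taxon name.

The MRCA of A and S subtends ((A,J),(((P,(S,((B,K),I))),N),(L,M))) (10 taxa).
The MRCA of A and O subtends ((E,O),(C,((((D,F),Q),(H,G)),((A,J),(((P,(S,((B,K),I))),N),(L,M)))))) (18 taxa).
The first is nested inside the second, so A shares a more recent common ancestor with S.

S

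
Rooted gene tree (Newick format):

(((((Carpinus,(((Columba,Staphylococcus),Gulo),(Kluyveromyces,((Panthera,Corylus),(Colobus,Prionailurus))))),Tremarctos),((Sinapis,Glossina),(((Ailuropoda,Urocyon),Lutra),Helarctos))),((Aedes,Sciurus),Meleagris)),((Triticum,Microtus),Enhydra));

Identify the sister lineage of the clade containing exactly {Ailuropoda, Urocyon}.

The clade containing exactly {Ailuropoda, Urocyon} attaches to the tree at the node subtending ((Ailuropoda,Urocyon),Lutra).
The other lineage descending from that same node — the sister group — is the single tip Lutra.

Lutra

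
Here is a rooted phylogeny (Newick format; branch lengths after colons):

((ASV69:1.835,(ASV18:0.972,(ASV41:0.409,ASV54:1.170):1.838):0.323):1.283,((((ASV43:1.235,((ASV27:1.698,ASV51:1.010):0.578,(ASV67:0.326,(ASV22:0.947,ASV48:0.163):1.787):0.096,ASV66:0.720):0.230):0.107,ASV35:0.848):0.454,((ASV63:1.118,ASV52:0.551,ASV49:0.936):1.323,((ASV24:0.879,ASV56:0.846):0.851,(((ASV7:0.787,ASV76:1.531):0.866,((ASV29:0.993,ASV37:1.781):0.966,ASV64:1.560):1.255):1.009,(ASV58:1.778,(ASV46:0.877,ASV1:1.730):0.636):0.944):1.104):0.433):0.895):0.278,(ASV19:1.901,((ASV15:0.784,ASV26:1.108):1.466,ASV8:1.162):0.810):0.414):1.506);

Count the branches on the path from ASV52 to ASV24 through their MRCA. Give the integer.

5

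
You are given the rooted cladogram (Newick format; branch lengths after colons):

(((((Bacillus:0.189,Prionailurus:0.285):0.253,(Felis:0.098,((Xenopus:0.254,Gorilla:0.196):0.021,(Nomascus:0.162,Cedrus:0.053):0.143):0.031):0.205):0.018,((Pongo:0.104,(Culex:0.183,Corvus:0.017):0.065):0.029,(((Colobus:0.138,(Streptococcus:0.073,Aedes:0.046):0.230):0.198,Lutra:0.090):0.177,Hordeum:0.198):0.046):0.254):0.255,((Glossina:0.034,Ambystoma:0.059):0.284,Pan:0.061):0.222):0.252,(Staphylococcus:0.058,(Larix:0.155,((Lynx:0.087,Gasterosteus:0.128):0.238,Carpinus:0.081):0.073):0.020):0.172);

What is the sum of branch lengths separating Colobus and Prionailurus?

The path runs Colobus → … → MRCA → … → Prionailurus; the MRCA is the node subtending (((Bacillus,Prionailurus),(Felis,((Xenopus,Gorilla),(Nomascus,Cedrus)))),((Pongo,(Culex,Corvus)),(((Colobus,(Streptococcus,Aedes)),Lutra),Hordeum))).
Branch lengths along that path: 0.138 + 0.198 + 0.177 + 0.046 + 0.254 + 0.018 + 0.253 + 0.285 = 1.369.

1.369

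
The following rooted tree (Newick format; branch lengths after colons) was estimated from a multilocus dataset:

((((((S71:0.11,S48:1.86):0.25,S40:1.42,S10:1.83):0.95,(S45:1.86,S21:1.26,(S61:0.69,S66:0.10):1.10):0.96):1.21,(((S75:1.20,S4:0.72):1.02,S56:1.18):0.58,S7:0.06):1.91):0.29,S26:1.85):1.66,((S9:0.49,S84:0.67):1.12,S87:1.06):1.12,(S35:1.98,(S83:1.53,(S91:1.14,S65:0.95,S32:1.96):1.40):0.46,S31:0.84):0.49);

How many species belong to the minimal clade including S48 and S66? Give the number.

8

The MRCA of S48 and S66 is the node subtending (((S71,S48),S40,S10),(S45,S21,(S61,S66))).
That clade contains 8 terminal taxa: S10, S21, S40, S45, S48, S61, S66, S71.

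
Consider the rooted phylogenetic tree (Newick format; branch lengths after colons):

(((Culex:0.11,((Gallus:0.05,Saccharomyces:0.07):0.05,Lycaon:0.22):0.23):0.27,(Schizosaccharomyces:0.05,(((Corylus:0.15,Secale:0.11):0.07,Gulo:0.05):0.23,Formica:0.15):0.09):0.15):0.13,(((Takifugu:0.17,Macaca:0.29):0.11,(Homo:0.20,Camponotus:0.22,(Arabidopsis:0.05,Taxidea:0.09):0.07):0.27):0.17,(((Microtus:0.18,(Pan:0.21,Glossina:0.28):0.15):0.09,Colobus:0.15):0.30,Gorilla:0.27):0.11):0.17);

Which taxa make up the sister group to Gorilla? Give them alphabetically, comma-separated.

Colobus, Glossina, Microtus, Pan

Gorilla attaches to the tree at the node subtending (((Microtus,(Pan,Glossina)),Colobus),Gorilla).
The other lineage descending from that same node — the sister group — is ((Microtus,(Pan,Glossina)),Colobus); its 4 tips in alphabetical order are the answer.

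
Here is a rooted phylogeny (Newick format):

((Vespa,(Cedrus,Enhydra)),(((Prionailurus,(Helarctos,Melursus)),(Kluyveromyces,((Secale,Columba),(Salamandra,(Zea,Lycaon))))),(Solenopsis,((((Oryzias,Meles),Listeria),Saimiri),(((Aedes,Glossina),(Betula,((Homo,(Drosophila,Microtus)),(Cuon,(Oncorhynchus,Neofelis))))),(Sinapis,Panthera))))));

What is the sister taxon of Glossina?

Glossina attaches to the tree at the node subtending (Aedes,Glossina).
The other lineage descending from that same node — the sister group — is the single tip Aedes.

Aedes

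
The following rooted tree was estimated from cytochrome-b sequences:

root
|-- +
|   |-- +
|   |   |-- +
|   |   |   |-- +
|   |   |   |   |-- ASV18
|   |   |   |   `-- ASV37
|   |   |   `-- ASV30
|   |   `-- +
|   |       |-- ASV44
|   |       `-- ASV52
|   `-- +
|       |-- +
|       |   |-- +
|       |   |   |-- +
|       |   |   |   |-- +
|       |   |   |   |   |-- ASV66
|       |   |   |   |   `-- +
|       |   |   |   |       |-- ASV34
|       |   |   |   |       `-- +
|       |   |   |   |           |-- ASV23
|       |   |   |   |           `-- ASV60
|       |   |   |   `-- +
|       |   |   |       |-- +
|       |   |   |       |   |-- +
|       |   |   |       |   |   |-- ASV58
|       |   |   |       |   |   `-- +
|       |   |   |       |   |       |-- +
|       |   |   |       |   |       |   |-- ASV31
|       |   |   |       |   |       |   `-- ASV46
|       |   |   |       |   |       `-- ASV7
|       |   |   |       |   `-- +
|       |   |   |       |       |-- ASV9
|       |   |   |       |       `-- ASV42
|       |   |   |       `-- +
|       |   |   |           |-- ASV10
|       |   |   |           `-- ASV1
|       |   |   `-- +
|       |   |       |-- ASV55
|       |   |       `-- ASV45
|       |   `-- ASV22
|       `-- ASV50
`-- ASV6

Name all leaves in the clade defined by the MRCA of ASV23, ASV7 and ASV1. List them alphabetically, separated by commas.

ASV1, ASV10, ASV23, ASV31, ASV34, ASV42, ASV46, ASV58, ASV60, ASV66, ASV7, ASV9

Tracing ASV23: it sits inside (ASV23,ASV60).
Tracing ASV7: it sits inside ((ASV31,ASV46),ASV7).
Tracing ASV1: it sits inside (ASV10,ASV1).
The smallest clade enclosing all 3 is ((ASV66,(ASV34,(ASV23,ASV60))),(((ASV58,((ASV31,ASV46),ASV7)),(ASV9,ASV42)),(ASV10,ASV1))); the answer is its 12 terminal taxa in alphabetical order.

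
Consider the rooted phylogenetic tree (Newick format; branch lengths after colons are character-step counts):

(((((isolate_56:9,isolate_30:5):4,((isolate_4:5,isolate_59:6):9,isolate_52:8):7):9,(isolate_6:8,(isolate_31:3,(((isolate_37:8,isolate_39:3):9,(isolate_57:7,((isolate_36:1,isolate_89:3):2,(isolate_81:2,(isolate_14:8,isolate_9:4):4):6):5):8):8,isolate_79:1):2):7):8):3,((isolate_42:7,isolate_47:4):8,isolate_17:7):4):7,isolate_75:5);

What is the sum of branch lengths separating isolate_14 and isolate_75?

71

The path runs isolate_14 → … → MRCA → … → isolate_75; the MRCA is the root of the tree.
Branch lengths along that path: 8 + 4 + 6 + 5 + 8 + 8 + 2 + 7 + 8 + 3 + 7 + 5 = 71.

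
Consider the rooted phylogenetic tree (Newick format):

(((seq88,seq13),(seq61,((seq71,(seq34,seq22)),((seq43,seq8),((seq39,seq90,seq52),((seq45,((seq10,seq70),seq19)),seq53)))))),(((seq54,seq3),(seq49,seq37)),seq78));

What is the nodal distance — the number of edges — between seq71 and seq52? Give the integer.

6

The MRCA of seq71 and seq52 is the node subtending ((seq71,(seq34,seq22)),((seq43,seq8),((seq39,seq90,seq52),((seq45,((seq10,seq70),seq19)),seq53)))).
From seq71 up to that node: 2 branches. From seq52 up to the same node: 4 branches. Total: 2 + 4 = 6.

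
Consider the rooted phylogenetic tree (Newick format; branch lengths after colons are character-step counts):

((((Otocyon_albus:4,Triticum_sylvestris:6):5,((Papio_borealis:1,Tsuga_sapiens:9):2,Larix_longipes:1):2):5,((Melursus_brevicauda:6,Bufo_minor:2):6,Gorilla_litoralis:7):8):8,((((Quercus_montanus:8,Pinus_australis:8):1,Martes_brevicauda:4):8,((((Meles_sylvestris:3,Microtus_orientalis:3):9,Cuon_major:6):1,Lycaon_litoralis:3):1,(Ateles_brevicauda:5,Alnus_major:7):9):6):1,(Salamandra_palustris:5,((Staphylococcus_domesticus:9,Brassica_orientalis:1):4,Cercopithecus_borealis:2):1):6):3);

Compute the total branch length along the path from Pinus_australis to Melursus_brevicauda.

49

The path runs Pinus_australis → … → MRCA → … → Melursus_brevicauda; the MRCA is the root of the tree.
Branch lengths along that path: 8 + 1 + 8 + 1 + 3 + 8 + 8 + 6 + 6 = 49.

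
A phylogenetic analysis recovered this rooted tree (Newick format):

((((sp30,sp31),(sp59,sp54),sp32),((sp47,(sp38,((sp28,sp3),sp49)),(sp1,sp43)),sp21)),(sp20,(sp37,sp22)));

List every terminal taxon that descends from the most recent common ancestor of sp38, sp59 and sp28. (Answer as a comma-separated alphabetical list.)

sp1, sp21, sp28, sp3, sp30, sp31, sp32, sp38, sp43, sp47, sp49, sp54, sp59

Tracing sp38: it sits inside (sp38,((sp28,sp3),sp49)).
Tracing sp59: it sits inside (sp59,sp54).
Tracing sp28: it sits inside (sp28,sp3).
The smallest clade enclosing all 3 is (((sp30,sp31),(sp59,sp54),sp32),((sp47,(sp38,((sp28,sp3),sp49)),(sp1,sp43)),sp21)); the answer is its 13 terminal taxa in alphabetical order.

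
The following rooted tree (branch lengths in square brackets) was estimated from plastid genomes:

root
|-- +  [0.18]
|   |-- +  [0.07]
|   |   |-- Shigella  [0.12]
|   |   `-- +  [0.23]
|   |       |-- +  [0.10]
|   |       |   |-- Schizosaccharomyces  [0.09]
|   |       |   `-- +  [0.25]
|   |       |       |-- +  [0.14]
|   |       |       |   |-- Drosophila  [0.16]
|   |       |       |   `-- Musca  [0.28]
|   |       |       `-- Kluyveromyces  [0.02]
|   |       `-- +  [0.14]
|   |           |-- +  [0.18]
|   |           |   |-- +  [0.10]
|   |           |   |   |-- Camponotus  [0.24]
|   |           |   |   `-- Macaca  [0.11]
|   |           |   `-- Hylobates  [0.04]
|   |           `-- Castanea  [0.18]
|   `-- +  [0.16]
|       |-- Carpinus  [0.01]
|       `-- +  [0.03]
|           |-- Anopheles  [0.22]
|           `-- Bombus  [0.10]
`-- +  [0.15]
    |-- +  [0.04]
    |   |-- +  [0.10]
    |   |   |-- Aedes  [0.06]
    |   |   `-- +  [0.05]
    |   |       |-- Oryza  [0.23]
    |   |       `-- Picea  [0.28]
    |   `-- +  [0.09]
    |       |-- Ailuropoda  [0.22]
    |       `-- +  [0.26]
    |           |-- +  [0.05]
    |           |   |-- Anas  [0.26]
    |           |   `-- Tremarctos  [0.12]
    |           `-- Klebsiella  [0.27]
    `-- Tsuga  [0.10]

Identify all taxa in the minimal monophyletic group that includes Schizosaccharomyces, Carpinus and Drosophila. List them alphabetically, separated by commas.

Tracing Schizosaccharomyces: it sits inside (Schizosaccharomyces,((Drosophila,Musca),Kluyveromyces)).
Tracing Carpinus: it sits inside (Carpinus,(Anopheles,Bombus)).
Tracing Drosophila: it sits inside (Drosophila,Musca).
The smallest clade enclosing all 3 is ((Shigella,((Schizosaccharomyces,((Drosophila,Musca),Kluyveromyces)),(((Camponotus,Macaca),Hylobates),Castanea))),(Carpinus,(Anopheles,Bombus))); the answer is its 12 terminal taxa in alphabetical order.

Anopheles, Bombus, Camponotus, Carpinus, Castanea, Drosophila, Hylobates, Kluyveromyces, Macaca, Musca, Schizosaccharomyces, Shigella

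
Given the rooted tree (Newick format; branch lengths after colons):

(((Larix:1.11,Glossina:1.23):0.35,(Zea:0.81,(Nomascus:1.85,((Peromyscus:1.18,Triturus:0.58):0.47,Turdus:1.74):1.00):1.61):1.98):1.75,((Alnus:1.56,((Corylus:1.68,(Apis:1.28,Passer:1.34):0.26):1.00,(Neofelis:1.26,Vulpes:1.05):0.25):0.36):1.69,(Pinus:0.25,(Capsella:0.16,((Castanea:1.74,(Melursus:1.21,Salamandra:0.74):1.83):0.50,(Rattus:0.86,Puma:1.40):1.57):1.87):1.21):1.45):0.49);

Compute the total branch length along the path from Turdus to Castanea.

15.34

The path runs Turdus → … → MRCA → … → Castanea; the MRCA is the root of the tree.
Branch lengths along that path: 1.74 + 1.00 + 1.61 + 1.98 + 1.75 + 0.49 + 1.45 + 1.21 + 1.87 + 0.50 + 1.74 = 15.34.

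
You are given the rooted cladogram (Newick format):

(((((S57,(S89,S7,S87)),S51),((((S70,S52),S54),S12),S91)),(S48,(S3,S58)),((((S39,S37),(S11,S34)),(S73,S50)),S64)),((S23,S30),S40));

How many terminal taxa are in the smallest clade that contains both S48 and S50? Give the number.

20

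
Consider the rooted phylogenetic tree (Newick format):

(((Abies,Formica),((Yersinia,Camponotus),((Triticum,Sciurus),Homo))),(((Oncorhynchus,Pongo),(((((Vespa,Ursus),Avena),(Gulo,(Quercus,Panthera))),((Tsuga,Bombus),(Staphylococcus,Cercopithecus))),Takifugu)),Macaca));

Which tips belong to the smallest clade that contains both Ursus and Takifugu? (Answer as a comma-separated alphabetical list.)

Avena, Bombus, Cercopithecus, Gulo, Panthera, Quercus, Staphylococcus, Takifugu, Tsuga, Ursus, Vespa

Tracing Ursus: it sits inside (Vespa,Ursus).
Tracing Takifugu: it sits inside (((((Vespa,Ursus),Avena),(Gulo,(Quercus,Panthera))),((Tsuga,Bombus),(Staphylococcus,Cercopithecus))),Takifugu).
The smallest clade enclosing both is (((((Vespa,Ursus),Avena),(Gulo,(Quercus,Panthera))),((Tsuga,Bombus),(Staphylococcus,Cercopithecus))),Takifugu); the answer is its 11 terminal taxa in alphabetical order.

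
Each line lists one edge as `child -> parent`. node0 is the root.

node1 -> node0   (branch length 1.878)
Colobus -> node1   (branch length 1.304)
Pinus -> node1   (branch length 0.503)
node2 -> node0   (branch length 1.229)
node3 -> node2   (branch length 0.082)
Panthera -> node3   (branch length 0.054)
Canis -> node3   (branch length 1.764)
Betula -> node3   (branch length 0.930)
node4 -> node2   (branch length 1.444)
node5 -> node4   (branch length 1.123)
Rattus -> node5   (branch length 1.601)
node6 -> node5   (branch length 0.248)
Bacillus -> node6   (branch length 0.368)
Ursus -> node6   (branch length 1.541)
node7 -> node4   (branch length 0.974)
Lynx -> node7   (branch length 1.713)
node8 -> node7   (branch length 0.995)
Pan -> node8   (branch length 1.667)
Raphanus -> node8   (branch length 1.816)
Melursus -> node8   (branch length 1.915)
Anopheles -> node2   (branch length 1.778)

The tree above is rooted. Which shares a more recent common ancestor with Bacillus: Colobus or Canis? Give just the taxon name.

Canis

The MRCA of Bacillus and Canis subtends ((Panthera,Canis,Betula),((Rattus,(Bacillus,Ursus)),(Lynx,(Pan,Raphanus,Melursus))),Anopheles) (11 taxa).
The MRCA of Bacillus and Colobus is the root, subtending the entire tree (13 taxa).
The first is nested inside the second, so Bacillus shares a more recent common ancestor with Canis.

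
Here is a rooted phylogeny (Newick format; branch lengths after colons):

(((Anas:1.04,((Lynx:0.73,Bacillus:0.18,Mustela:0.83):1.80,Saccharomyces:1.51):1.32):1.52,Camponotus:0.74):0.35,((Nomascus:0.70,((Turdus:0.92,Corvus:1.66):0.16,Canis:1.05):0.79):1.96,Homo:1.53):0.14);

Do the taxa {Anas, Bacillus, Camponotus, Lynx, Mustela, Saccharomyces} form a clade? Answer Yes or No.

The most recent common ancestor of these taxa subtends ((Anas,((Lynx,Bacillus,Mustela),Saccharomyces)),Camponotus).
That clade has exactly 6 tips — every listed taxon and nothing else — so the group is monophyletic.

Yes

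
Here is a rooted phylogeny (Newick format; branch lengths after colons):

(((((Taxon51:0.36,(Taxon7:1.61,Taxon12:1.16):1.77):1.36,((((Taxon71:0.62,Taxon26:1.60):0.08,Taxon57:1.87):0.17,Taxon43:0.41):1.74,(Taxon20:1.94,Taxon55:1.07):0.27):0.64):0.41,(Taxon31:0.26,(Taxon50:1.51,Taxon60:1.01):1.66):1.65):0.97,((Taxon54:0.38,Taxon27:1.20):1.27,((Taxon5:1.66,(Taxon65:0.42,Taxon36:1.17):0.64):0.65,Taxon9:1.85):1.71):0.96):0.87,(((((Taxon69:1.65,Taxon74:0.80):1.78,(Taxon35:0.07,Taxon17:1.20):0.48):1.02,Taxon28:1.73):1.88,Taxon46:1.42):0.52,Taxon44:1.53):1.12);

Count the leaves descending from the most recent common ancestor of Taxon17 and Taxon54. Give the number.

The MRCA of Taxon17 and Taxon54 is the root, so the clade is the entire tree.
That clade contains 25 terminal taxa: Taxon12, Taxon17, Taxon20, Taxon26, Taxon27, Taxon28, Taxon31, Taxon35, Taxon36, Taxon43, Taxon44, Taxon46, Taxon5, Taxon50, Taxon51, Taxon54, Taxon55, Taxon57, Taxon60, Taxon65, Taxon69, Taxon7, Taxon71, Taxon74, Taxon9.

25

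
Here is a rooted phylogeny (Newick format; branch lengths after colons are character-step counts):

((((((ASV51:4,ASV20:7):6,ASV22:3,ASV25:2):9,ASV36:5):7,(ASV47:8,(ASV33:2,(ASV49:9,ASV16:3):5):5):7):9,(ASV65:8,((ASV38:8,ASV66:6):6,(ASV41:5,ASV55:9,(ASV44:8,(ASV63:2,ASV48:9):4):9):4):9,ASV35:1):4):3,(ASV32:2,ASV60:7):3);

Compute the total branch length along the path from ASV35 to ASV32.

The path runs ASV35 → … → MRCA → … → ASV32; the MRCA is the root of the tree.
Branch lengths along that path: 1 + 4 + 3 + 3 + 2 = 13.

13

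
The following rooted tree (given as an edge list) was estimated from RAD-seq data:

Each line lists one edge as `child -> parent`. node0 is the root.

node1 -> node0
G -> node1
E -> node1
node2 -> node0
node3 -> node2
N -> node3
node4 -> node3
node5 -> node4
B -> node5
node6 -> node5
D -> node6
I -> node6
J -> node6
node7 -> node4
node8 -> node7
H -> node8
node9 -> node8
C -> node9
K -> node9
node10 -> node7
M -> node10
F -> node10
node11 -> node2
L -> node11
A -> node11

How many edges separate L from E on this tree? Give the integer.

5

The MRCA of L and E is the root of the tree.
From L up to that node: 3 branches. From E up to the same node: 2 branches. Total: 3 + 2 = 5.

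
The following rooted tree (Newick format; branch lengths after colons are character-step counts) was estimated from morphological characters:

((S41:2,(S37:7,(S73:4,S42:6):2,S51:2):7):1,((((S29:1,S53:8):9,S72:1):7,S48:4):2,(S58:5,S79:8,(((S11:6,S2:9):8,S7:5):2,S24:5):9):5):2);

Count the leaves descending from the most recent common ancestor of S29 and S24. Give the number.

10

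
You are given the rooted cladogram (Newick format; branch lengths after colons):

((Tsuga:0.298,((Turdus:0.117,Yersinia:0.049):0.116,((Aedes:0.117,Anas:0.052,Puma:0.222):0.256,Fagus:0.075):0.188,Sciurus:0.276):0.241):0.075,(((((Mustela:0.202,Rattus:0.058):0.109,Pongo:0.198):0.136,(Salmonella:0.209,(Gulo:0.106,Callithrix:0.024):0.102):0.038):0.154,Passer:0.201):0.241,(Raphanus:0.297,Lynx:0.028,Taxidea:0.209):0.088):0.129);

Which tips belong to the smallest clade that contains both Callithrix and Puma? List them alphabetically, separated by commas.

Aedes, Anas, Callithrix, Fagus, Gulo, Lynx, Mustela, Passer, Pongo, Puma, Raphanus, Rattus, Salmonella, Sciurus, Taxidea, Tsuga, Turdus, Yersinia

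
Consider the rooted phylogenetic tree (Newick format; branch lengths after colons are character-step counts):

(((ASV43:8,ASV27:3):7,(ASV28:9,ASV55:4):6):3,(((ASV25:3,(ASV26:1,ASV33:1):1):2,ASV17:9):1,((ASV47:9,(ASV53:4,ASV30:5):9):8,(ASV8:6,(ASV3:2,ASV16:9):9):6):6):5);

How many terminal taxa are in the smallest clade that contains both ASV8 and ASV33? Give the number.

10

The MRCA of ASV8 and ASV33 is the node subtending (((ASV25,(ASV26,ASV33)),ASV17),((ASV47,(ASV53,ASV30)),(ASV8,(ASV3,ASV16)))).
That clade contains 10 terminal taxa: ASV16, ASV17, ASV25, ASV26, ASV3, ASV30, ASV33, ASV47, ASV53, ASV8.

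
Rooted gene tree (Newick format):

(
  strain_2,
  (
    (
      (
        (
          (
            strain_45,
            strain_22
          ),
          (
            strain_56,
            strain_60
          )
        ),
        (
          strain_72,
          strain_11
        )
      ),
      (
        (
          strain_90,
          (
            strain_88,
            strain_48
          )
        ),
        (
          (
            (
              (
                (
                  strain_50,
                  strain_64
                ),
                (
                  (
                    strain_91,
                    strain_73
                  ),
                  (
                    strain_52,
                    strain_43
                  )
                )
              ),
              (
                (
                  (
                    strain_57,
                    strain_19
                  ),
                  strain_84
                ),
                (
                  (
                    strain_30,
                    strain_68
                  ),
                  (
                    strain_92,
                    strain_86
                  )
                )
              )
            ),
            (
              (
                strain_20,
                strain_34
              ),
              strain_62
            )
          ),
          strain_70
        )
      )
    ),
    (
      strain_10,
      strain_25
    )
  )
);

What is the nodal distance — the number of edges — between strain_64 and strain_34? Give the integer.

7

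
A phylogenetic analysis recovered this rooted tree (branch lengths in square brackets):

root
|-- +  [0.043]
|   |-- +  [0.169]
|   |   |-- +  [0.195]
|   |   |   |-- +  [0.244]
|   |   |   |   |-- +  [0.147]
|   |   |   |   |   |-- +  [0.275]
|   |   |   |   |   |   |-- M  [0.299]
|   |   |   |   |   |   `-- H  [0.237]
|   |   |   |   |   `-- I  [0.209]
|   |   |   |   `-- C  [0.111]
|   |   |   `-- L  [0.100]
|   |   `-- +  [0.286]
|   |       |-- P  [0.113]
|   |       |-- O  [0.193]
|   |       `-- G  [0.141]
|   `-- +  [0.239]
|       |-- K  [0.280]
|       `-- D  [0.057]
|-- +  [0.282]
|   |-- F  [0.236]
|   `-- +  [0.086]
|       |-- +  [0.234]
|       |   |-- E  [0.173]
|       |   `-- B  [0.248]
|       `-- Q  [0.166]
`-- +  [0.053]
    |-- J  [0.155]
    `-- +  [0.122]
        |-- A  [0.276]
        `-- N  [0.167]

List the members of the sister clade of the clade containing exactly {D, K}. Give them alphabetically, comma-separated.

C, G, H, I, L, M, O, P

The clade containing exactly {D, K} attaches to the tree at the node subtending ((((((M,H),I),C),L),(P,O,G)),(K,D)).
The other lineage descending from that same node — the sister group — is (((((M,H),I),C),L),(P,O,G)); its 8 tips in alphabetical order are the answer.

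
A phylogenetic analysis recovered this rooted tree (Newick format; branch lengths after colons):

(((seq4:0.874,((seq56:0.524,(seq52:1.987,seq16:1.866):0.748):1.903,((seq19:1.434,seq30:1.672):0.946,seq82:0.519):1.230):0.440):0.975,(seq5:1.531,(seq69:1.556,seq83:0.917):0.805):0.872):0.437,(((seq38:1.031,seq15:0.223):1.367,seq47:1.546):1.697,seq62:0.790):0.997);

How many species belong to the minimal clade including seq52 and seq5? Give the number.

The MRCA of seq52 and seq5 is the node subtending ((seq4,((seq56,(seq52,seq16)),((seq19,seq30),seq82))),(seq5,(seq69,seq83))).
That clade contains 10 terminal taxa: seq16, seq19, seq30, seq4, seq5, seq52, seq56, seq69, seq82, seq83.

10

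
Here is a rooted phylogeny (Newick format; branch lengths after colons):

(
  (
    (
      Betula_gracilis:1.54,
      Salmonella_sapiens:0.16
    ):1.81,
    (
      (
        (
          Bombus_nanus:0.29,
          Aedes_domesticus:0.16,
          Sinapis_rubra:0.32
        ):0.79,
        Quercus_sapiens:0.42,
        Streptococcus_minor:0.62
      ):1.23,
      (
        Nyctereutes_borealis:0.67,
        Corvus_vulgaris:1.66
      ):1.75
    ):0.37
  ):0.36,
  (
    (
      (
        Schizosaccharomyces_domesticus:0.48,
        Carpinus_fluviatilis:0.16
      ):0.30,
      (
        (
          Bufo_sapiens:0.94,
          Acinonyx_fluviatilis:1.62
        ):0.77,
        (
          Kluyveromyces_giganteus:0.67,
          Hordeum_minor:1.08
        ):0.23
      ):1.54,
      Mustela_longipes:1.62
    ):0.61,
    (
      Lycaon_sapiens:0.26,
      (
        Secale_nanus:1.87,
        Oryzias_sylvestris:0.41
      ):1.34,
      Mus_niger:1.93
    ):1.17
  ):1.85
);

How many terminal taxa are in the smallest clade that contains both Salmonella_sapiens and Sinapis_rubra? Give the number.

The MRCA of Salmonella_sapiens and Sinapis_rubra is the node subtending ((Betula_gracilis,Salmonella_sapiens),(((Bombus_nanus,Aedes_domesticus,Sinapis_rubra),Quercus_sapiens,Streptococcus_minor),(Nyctereutes_borealis,Corvus_vulgaris))).
That clade contains 9 terminal taxa: Aedes_domesticus, Betula_gracilis, Bombus_nanus, Corvus_vulgaris, Nyctereutes_borealis, Quercus_sapiens, Salmonella_sapiens, Sinapis_rubra, Streptococcus_minor.

9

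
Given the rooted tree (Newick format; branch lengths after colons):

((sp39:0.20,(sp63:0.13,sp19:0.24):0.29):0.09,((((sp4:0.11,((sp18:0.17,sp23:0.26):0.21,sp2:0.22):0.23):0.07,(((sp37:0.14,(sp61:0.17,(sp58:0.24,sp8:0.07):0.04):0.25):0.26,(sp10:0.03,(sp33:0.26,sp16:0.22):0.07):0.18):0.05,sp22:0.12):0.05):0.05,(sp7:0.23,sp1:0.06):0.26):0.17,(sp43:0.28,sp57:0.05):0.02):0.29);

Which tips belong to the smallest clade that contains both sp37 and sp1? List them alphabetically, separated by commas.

Tracing sp37: it sits inside (sp37,(sp61,(sp58,sp8))).
Tracing sp1: it sits inside (sp7,sp1).
The smallest clade enclosing both is (((sp4,((sp18,sp23),sp2)),(((sp37,(sp61,(sp58,sp8))),(sp10,(sp33,sp16))),sp22)),(sp7,sp1)); the answer is its 14 terminal taxa in alphabetical order.

sp1, sp10, sp16, sp18, sp2, sp22, sp23, sp33, sp37, sp4, sp58, sp61, sp7, sp8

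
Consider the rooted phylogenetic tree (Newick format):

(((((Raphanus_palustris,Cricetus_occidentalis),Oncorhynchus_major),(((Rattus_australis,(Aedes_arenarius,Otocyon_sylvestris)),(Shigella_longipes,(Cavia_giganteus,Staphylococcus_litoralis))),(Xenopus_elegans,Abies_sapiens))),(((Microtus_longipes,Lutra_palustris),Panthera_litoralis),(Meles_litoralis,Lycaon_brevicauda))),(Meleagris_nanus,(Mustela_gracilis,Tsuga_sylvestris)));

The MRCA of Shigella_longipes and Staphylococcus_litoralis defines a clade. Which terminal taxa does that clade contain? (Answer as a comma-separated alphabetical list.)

Cavia_giganteus, Shigella_longipes, Staphylococcus_litoralis

Tracing Shigella_longipes: it sits inside (Shigella_longipes,(Cavia_giganteus,Staphylococcus_litoralis)).
Tracing Staphylococcus_litoralis: it sits inside (Cavia_giganteus,Staphylococcus_litoralis).
The smallest clade enclosing both is (Shigella_longipes,(Cavia_giganteus,Staphylococcus_litoralis)); the answer is its 3 terminal taxa in alphabetical order.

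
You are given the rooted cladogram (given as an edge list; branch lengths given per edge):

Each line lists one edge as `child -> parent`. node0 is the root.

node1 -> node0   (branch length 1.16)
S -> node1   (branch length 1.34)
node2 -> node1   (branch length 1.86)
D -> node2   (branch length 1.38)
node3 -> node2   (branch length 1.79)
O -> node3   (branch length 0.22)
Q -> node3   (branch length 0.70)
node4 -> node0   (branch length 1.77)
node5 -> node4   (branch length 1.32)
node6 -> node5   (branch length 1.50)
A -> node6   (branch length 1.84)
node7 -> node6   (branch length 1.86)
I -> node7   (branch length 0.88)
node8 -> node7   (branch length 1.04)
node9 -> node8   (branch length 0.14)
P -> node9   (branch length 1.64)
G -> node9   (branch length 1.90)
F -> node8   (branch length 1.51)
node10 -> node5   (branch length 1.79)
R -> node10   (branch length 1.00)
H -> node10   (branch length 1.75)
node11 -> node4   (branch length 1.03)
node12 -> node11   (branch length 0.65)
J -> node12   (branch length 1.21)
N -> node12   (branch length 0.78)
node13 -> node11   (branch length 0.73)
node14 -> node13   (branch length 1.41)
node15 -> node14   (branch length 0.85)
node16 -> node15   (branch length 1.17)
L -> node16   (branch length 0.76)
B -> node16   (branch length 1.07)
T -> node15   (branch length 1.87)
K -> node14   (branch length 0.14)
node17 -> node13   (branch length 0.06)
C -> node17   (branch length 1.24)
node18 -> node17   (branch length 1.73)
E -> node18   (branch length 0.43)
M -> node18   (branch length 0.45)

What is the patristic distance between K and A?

7.97

The path runs K → … → MRCA → … → A; the MRCA is the node subtending (((A,(I,((P,G),F))),(R,H)),((J,N),((((L,B),T),K),(C,(E,M))))).
Branch lengths along that path: 0.14 + 1.41 + 0.73 + 1.03 + 1.32 + 1.50 + 1.84 = 7.97.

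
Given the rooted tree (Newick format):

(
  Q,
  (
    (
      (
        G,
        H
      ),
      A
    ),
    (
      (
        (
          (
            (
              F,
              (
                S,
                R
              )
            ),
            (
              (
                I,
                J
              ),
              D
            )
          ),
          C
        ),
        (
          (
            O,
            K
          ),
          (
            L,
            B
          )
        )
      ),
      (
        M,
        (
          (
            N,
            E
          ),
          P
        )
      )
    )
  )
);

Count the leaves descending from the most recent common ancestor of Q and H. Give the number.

19

The MRCA of Q and H is the root, so the clade is the entire tree.
That clade contains 19 terminal taxa: A, B, C, D, E, F, G, H, I, J, K, L, M, N, O, P, Q, R, S.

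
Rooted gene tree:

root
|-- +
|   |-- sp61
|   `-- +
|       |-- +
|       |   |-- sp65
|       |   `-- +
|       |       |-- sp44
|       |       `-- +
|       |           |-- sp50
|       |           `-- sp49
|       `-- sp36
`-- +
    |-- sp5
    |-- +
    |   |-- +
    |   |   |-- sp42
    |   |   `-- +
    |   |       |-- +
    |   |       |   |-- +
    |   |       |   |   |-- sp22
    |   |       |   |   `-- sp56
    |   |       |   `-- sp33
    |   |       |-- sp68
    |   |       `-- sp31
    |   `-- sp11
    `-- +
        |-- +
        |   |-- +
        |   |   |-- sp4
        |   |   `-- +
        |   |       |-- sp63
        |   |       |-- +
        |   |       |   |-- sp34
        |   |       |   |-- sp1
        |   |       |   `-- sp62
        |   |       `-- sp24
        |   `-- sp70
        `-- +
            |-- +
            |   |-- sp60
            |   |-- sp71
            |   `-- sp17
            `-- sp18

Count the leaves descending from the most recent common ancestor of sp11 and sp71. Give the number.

The MRCA of sp11 and sp71 is the node subtending (sp5,((sp42,(((sp22,sp56),sp33),sp68,sp31)),sp11),(((sp4,(sp63,(sp34,sp1,sp62),sp24)),sp70),((sp60,sp71,sp17),sp18))).
That clade contains 19 terminal taxa: sp1, sp11, sp17, sp18, sp22, sp24, sp31, sp33, sp34, sp4, sp42, sp5, sp56, sp60, sp62, sp63, sp68, sp70, sp71.

19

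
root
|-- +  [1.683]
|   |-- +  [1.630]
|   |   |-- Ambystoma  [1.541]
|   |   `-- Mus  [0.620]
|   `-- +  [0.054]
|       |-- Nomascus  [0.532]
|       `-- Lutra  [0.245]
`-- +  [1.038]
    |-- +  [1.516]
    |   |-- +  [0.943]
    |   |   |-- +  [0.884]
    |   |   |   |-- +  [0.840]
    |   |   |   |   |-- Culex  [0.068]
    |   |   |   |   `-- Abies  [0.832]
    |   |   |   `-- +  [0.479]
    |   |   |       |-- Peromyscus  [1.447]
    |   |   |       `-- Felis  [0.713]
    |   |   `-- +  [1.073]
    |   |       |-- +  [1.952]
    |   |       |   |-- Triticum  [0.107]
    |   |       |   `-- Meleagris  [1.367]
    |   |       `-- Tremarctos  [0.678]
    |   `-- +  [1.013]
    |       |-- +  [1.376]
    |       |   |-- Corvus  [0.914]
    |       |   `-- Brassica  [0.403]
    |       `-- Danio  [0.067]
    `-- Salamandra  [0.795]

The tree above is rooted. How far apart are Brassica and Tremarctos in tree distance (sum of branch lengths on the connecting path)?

5.486

The path runs Brassica → … → MRCA → … → Tremarctos; the MRCA is the node subtending ((((Culex,Abies),(Peromyscus,Felis)),((Triticum,Meleagris),Tremarctos)),((Corvus,Brassica),Danio)).
Branch lengths along that path: 0.403 + 1.376 + 1.013 + 0.943 + 1.073 + 0.678 = 5.486.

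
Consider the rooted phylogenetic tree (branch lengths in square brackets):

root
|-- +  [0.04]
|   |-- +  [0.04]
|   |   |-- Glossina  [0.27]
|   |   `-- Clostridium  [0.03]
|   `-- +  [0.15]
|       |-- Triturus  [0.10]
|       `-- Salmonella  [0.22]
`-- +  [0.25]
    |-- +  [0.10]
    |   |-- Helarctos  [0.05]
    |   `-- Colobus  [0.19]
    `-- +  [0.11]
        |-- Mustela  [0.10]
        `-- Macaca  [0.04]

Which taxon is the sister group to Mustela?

Macaca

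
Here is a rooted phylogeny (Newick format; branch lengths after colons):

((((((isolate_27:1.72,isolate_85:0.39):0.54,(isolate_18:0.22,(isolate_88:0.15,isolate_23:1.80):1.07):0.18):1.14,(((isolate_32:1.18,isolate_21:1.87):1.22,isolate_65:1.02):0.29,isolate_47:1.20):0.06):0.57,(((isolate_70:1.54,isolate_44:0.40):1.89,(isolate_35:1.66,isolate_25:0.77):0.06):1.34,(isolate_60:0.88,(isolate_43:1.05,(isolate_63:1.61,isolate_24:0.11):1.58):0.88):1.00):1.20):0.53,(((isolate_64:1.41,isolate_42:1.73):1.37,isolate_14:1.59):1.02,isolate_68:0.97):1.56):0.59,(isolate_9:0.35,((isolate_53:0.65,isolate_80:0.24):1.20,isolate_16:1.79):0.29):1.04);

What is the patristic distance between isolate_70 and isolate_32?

9.29

The path runs isolate_70 → … → MRCA → … → isolate_32; the MRCA is the node subtending ((((isolate_27,isolate_85),(isolate_18,(isolate_88,isolate_23))),(((isolate_32,isolate_21),isolate_65),isolate_47)),(((isolate_70,isolate_44),(isolate_35,isolate_25)),(isolate_60,(isolate_43,(isolate_63,isolate_24))))).
Branch lengths along that path: 1.54 + 1.89 + 1.34 + 1.20 + 0.57 + 0.06 + 0.29 + 1.22 + 1.18 = 9.29.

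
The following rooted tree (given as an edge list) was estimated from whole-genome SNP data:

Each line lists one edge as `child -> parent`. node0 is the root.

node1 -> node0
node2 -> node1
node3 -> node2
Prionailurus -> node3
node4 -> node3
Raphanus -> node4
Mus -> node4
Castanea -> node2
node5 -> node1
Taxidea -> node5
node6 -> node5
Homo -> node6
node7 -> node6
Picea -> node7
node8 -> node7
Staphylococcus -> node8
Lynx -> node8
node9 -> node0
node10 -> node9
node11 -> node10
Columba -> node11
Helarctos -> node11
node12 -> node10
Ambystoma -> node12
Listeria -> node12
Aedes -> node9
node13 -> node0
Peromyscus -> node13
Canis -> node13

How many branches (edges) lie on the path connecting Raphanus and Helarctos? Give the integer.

9

The MRCA of Raphanus and Helarctos is the root of the tree.
From Raphanus up to that node: 5 branches. From Helarctos up to the same node: 4 branches. Total: 5 + 4 = 9.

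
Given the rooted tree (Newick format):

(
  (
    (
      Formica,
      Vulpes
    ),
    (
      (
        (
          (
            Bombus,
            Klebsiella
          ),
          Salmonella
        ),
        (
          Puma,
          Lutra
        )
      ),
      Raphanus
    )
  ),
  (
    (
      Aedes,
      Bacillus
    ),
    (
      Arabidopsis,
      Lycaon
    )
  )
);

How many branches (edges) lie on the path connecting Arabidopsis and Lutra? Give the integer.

8

The MRCA of Arabidopsis and Lutra is the root of the tree.
From Arabidopsis up to that node: 3 branches. From Lutra up to the same node: 5 branches. Total: 3 + 5 = 8.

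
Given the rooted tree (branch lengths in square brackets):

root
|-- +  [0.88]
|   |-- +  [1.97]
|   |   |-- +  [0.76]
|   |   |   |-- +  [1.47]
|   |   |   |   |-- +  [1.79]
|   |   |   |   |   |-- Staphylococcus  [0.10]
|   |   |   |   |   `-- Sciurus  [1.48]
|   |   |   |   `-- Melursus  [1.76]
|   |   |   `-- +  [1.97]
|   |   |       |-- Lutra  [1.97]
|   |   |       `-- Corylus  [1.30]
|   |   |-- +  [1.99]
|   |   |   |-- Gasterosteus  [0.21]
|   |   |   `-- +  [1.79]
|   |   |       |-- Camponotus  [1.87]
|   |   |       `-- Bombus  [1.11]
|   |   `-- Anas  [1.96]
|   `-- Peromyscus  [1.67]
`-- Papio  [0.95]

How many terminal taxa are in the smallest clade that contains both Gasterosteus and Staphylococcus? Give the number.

9

The MRCA of Gasterosteus and Staphylococcus is the node subtending ((((Staphylococcus,Sciurus),Melursus),(Lutra,Corylus)),(Gasterosteus,(Camponotus,Bombus)),Anas).
That clade contains 9 terminal taxa: Anas, Bombus, Camponotus, Corylus, Gasterosteus, Lutra, Melursus, Sciurus, Staphylococcus.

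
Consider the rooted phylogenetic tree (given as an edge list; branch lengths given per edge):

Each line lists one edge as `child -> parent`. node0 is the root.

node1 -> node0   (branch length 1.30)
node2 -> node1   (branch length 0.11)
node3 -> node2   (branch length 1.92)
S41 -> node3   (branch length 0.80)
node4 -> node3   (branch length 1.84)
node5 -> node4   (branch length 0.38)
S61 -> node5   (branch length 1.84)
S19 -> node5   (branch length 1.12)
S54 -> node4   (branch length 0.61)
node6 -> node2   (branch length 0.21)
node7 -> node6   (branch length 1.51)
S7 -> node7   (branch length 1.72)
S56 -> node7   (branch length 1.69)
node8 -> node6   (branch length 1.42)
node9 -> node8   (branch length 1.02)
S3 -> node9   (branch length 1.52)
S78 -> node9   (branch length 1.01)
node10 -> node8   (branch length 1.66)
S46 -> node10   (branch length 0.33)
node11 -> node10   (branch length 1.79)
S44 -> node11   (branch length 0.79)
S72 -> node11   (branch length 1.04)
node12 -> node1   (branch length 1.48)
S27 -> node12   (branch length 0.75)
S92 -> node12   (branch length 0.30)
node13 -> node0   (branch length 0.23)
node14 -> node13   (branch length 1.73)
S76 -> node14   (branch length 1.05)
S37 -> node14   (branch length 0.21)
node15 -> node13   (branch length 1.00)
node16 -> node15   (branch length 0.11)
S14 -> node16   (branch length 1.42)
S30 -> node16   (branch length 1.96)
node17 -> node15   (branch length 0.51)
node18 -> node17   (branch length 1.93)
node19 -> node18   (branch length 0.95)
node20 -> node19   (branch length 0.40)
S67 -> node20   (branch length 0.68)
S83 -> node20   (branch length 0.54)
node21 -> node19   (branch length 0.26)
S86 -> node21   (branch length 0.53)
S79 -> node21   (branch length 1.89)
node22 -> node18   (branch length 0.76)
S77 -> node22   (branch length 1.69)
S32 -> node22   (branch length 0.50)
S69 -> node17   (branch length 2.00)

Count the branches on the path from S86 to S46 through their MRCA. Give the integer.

The MRCA of S86 and S46 is the root of the tree.
From S86 up to that node: 7 branches. From S46 up to the same node: 6 branches. Total: 7 + 6 = 13.

13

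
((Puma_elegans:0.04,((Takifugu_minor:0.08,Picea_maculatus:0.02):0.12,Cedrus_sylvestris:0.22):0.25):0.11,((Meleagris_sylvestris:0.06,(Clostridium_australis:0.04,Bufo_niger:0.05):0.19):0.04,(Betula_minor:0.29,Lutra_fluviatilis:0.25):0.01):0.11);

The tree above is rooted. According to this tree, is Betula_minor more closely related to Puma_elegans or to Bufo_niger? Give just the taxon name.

The MRCA of Betula_minor and Bufo_niger subtends ((Meleagris_sylvestris,(Clostridium_australis,Bufo_niger)),(Betula_minor,Lutra_fluviatilis)) (5 taxa).
The MRCA of Betula_minor and Puma_elegans is the root, subtending the entire tree (9 taxa).
The first is nested inside the second, so Betula_minor shares a more recent common ancestor with Bufo_niger.

Bufo_niger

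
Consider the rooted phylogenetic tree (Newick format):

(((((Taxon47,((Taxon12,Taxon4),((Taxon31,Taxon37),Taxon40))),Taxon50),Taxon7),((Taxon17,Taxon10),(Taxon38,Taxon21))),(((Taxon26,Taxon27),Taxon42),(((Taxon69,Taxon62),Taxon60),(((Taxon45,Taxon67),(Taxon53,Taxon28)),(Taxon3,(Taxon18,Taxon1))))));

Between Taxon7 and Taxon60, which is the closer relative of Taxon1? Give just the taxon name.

The MRCA of Taxon1 and Taxon60 subtends (((Taxon69,Taxon62),Taxon60),(((Taxon45,Taxon67),(Taxon53,Taxon28)),(Taxon3,(Taxon18,Taxon1)))) (10 taxa).
The MRCA of Taxon1 and Taxon7 is the root, subtending the entire tree (25 taxa).
The first is nested inside the second, so Taxon1 shares a more recent common ancestor with Taxon60.

Taxon60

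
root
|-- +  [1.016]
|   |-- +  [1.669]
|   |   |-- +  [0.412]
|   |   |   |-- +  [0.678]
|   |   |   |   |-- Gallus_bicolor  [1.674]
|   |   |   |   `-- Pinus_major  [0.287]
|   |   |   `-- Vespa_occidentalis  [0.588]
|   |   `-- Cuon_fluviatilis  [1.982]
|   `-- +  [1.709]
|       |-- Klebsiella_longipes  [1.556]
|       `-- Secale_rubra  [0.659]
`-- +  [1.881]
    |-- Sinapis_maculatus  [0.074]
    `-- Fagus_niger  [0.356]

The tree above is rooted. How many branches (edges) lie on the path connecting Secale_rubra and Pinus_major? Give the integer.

The MRCA of Secale_rubra and Pinus_major is the node subtending ((((Gallus_bicolor,Pinus_major),Vespa_occidentalis),Cuon_fluviatilis),(Klebsiella_longipes,Secale_rubra)).
From Secale_rubra up to that node: 2 branches. From Pinus_major up to the same node: 4 branches. Total: 2 + 4 = 6.

6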